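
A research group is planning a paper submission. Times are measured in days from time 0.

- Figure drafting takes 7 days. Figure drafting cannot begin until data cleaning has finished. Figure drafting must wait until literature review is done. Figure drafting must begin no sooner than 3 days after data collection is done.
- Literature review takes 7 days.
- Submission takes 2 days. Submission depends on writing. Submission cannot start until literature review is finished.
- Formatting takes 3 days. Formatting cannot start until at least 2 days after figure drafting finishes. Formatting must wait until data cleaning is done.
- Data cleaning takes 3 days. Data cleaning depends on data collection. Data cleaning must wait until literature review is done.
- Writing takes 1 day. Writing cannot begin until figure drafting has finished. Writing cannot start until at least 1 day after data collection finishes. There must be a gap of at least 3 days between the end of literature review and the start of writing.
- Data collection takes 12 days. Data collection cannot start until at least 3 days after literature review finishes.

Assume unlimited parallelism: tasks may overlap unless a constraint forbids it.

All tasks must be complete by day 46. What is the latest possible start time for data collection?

Nothing follows submission; the deadline of day 46 is its only limit. It must start by 46 − 2 = day 44.
Since submission (must start by day 44) depends on it, writing must finish by day 44. Backing off its 1-day duration gives a latest start of day 43.
To finish by day 46, formatting (duration 3) must start no later than day 43.
Figure drafting has several dependents: writing (must start by day 43); formatting (must start by day 43, minus 2-day gap → day 41). The earliest of those limits is day 41, so figure drafting must start by 41 − 7 = day 34.
For data cleaning: figure drafting (must start by day 34); formatting (must start by day 43). The most restrictive is day 34; with a 3-day duration, data cleaning must start by day 31.
Data collection has several dependents: data cleaning (must start by day 31); figure drafting (must start by day 34, minus 3-day gap → day 31); writing (must start by day 43, minus 1-day gap → day 42). The earliest of those limits is day 31, so data collection must start by 31 − 12 = day 19.

19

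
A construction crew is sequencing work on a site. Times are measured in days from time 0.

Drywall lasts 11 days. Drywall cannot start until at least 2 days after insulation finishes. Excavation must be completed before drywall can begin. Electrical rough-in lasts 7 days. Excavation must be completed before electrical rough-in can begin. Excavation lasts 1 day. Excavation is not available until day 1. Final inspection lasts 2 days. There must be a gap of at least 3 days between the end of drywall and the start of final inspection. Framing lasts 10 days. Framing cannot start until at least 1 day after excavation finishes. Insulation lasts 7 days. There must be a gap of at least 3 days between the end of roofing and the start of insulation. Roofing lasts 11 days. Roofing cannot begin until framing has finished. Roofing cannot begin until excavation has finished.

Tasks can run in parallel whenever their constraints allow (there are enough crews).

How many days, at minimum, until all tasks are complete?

Excavation cannot begin until its own release at day 1. It runs from day 1 to 1 + 1 = day 2.
Electrical rough-in cannot begin until excavation (finishes day 2). It runs from day 2 to 2 + 7 = day 9.
Framing waits on excavation (finishes day 2, plus 1-day gap → day 3), so it starts at day 3 and finishes at 3 + 10 = day 13.
Roofing cannot start until framing (finishes day 13); excavation (finishes day 2). The controlling bound is day 13, so roofing finishes at 13 + 11 = day 24.
After roofing (finishes day 24, plus 3-day gap → day 27), insulation can start at day 27 and finishes at day 34.
For drywall: insulation (finishes day 34, plus 2-day gap → day 36); excavation (finishes day 2). Taking the maximum gives a start of day 36, and it finishes at 36 + 11 = day 47.
Final inspection cannot begin until drywall (finishes day 47, plus 3-day gap → day 50). It runs from day 50 to 50 + 2 = day 52.
All tasks are finished once the last one completes. Finish times: Excavation at 2, Framing at 13, Roofing at 24, Electrical rough-in at 9, Insulation at 34, Drywall at 47, Final inspection at 52. The latest is day 52.

52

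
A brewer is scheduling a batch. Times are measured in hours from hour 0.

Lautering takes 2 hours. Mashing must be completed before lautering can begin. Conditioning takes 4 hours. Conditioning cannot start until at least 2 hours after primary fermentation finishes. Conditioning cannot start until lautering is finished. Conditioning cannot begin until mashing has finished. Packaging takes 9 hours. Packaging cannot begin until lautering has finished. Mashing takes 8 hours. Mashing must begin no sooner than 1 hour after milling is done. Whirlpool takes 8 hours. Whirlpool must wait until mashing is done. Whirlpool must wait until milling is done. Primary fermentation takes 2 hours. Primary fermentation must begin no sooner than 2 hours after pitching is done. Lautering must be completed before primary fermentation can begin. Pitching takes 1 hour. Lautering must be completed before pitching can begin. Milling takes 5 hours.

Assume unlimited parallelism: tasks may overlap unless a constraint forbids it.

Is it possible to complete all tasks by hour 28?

Yes

Milling has no prerequisites, so it starts at hour 0 and finishes at hour 5.
Mashing cannot begin until milling (finishes hour 5, plus 1-hour gap → hour 6). It runs from hour 6 to 6 + 8 = hour 14.
Whirlpool has to wait for mashing (finishes hour 14); milling (finishes hour 5). The latest of these is hour 14, so whirlpool runs hour 14 to 14 + 8 = hour 22.
Lautering cannot begin until mashing (finishes hour 14). It runs from hour 14 to 14 + 2 = hour 16.
Packaging cannot begin until lautering (finishes hour 16). It runs from hour 16 to 16 + 9 = hour 25.
Pitching waits on lautering (finishes hour 16), so it starts at hour 16 and finishes at 16 + 1 = hour 17.
Primary fermentation needs all of pitching (finishes hour 17, plus 2-hour gap → hour 19); lautering (finishes hour 16). That puts its earliest start at hour 19; it finishes at 19 + 2 = hour 21.
Conditioning has to wait for primary fermentation (finishes hour 21, plus 2-hour gap → hour 23); lautering (finishes hour 16); mashing (finishes hour 14). The latest of these is hour 23, so conditioning runs hour 23 to 23 + 4 = hour 27.
Every task is finished by hour 27, which is no later than the deadline of 28, so the schedule is feasible.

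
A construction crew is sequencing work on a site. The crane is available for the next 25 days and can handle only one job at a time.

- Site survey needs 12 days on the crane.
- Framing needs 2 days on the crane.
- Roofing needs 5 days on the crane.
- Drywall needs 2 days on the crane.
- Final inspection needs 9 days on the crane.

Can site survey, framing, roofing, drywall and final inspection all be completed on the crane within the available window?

Running back to back, the jobs need 12 + 2 + 5 + 2 + 9 = 30 days on the crane.
Since 30 > 25, they cannot all fit.

No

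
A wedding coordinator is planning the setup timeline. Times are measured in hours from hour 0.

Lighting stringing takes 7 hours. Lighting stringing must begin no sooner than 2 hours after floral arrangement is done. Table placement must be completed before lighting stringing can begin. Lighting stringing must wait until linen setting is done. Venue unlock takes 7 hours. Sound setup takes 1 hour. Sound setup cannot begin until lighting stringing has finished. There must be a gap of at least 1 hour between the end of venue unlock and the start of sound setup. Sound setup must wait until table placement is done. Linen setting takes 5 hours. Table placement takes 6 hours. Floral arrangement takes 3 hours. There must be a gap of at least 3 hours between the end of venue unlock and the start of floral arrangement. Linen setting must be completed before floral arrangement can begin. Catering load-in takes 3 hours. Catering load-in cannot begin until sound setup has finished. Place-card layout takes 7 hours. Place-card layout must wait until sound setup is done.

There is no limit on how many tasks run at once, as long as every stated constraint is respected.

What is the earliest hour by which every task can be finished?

Linen setting can start immediately at hour 0; it finishes at hour 5.
Table placement can start immediately at hour 0; it finishes at hour 6.
Venue unlock has no prerequisites, so it starts at hour 0 and finishes at hour 7.
For floral arrangement: venue unlock (finishes hour 7, plus 3-hour gap → hour 10); linen setting (finishes hour 5). Taking the maximum gives a start of hour 10, and it finishes at 10 + 3 = hour 13.
Lighting stringing cannot start until floral arrangement (finishes hour 13, plus 2-hour gap → hour 15); table placement (finishes hour 6); linen setting (finishes hour 5). The controlling bound is hour 15, so lighting stringing finishes at 15 + 7 = hour 22.
Sound setup has to wait for lighting stringing (finishes hour 22); venue unlock (finishes hour 7, plus 1-hour gap → hour 8); table placement (finishes hour 6). The latest of these is hour 22, so sound setup runs hour 22 to 22 + 1 = hour 23.
After sound setup (finishes hour 23), place-card layout can start at hour 23 and finishes at hour 30.
Catering load-in waits on sound setup (finishes hour 23), so it starts at hour 23 and finishes at 23 + 3 = hour 26.
All tasks are finished once the last one completes. Finish times: Venue unlock at 7, Table placement at 6, Linen setting at 5, Floral arrangement at 13, Lighting stringing at 22, Sound setup at 23, Catering load-in at 26, Place-card layout at 30. The latest is hour 30.

30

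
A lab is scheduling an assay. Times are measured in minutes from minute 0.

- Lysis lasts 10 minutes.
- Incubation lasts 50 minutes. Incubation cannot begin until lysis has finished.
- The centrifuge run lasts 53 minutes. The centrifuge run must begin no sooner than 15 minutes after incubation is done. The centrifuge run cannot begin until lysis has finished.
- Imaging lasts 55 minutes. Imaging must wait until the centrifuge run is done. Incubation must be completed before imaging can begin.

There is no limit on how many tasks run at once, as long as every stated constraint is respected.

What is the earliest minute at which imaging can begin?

Nothing blocks lysis, so it runs from minute 0 to minute 10.
After lysis (finishes minute 10), incubation can start at minute 10 and finishes at minute 60.
The centrifuge run needs all of incubation (finishes minute 60, plus 15-minute gap → minute 75); lysis (finishes minute 10). That puts its earliest start at minute 75; it finishes at 75 + 53 = minute 128.
Imaging waits on the centrifuge run (finishes minute 128); incubation (finishes minute 60). The latest of these is minute 128, which is the earliest imaging can start.

128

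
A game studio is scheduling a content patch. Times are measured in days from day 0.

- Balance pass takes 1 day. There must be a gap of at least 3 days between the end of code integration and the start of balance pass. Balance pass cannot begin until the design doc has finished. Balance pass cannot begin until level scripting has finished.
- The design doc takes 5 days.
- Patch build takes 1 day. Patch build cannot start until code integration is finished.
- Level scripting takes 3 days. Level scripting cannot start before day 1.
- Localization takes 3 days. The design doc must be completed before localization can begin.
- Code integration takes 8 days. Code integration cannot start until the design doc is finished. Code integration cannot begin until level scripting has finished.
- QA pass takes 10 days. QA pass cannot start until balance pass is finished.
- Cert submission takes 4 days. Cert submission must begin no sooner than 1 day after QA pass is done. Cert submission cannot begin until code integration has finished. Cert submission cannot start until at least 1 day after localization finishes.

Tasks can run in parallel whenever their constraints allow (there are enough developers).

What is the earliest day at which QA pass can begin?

17

Level scripting cannot begin until its own release at day 1. It runs from day 1 to 1 + 3 = day 4.
The design doc has no prerequisites, so it starts at day 0 and finishes at day 5.
For code integration: the design doc (finishes day 5); level scripting (finishes day 4). Taking the maximum gives a start of day 5, and it finishes at 5 + 8 = day 13.
Balance pass needs all of code integration (finishes day 13, plus 3-day gap → day 16); the design doc (finishes day 5); level scripting (finishes day 4). That puts its earliest start at day 16; it finishes at 16 + 1 = day 17.
QA pass waits on balance pass (finishes day 17), so the earliest it can start is day 17.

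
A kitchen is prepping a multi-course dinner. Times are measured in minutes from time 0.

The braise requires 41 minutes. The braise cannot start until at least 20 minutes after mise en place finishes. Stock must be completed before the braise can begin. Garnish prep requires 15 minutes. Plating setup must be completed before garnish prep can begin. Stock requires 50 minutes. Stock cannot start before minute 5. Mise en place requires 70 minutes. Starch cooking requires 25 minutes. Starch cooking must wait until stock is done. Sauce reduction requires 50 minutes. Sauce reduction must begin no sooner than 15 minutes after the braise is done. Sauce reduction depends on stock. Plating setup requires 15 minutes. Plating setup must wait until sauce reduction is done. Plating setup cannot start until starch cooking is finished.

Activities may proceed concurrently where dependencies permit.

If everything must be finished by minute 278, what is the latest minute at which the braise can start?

142

To finish by minute 278, garnish prep (duration 15) must start no later than minute 263.
Plating setup feeds into garnish prep (must start by minute 263); so plating setup must finish by minute 263 and therefore start by minute 248.
Sauce reduction has to be done before plating setup (must start by minute 248). That means finishing by minute 248, i.e. starting by 248 − 50 = minute 198.
Since sauce reduction (must start by minute 198, minus 15-minute gap → minute 183) depends on it, the braise must finish by minute 183. Backing off its 41-minute duration gives a latest start of minute 142.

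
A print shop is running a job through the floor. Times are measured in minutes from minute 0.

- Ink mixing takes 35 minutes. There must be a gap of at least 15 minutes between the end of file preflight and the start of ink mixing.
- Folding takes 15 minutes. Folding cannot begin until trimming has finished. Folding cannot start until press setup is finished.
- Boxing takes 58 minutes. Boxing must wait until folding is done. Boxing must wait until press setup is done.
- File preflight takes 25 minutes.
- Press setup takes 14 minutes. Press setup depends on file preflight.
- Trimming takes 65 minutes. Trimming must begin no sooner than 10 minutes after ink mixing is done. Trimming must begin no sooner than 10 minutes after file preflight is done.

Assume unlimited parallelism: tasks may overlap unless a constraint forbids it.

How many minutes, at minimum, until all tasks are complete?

File preflight can start immediately at minute 0; it finishes at minute 25.
Press setup cannot begin until file preflight (finishes minute 25). It runs from minute 25 to 25 + 14 = minute 39.
Ink mixing waits on file preflight (finishes minute 25, plus 15-minute gap → minute 40), so it starts at minute 40 and finishes at 40 + 35 = minute 75.
Trimming needs all of ink mixing (finishes minute 75, plus 10-minute gap → minute 85); file preflight (finishes minute 25, plus 10-minute gap → minute 35). That puts its earliest start at minute 85; it finishes at 85 + 65 = minute 150.
For folding: trimming (finishes minute 150); press setup (finishes minute 39). Taking the maximum gives a start of minute 150, and it finishes at 150 + 15 = minute 165.
Boxing has to wait for folding (finishes minute 165); press setup (finishes minute 39). The latest of these is minute 165, so boxing runs minute 165 to 165 + 58 = minute 223.
All tasks are finished once the last one completes. Finish times: File preflight at 25, Ink mixing at 75, Press setup at 39, Trimming at 150, Folding at 165, Boxing at 223. The latest is minute 223.

223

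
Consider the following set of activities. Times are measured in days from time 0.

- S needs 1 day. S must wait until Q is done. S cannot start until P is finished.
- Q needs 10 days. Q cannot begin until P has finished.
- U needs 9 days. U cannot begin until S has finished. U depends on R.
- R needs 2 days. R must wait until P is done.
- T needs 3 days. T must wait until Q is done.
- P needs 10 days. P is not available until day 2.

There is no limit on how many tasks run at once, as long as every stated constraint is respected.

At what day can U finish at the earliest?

P waits on its own release at day 2, so it starts at day 2 and finishes at 2 + 10 = day 12.
R cannot begin until P (finishes day 12). It runs from day 12 to 12 + 2 = day 14.
Q waits on P (finishes day 12), so it starts at day 12 and finishes at 12 + 10 = day 22.
For S: Q (finishes day 22); P (finishes day 12). Taking the maximum gives a start of day 22, and it finishes at 22 + 1 = day 23.
U needs all of S (finishes day 23); R (finishes day 14). That puts its earliest start at day 23; it finishes at 23 + 9 = day 32.

32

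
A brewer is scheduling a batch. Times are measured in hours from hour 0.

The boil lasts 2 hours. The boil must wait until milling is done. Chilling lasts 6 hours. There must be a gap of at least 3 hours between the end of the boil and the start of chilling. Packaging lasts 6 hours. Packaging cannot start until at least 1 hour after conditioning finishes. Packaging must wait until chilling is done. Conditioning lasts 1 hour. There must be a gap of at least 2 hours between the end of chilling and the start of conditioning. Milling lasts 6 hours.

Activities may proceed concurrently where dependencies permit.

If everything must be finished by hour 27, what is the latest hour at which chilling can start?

11

Packaging must finish by hour 27; it takes 6 hours, so it must start by 27 − 6 = hour 21.
Conditioning has to be done before packaging (must start by hour 21, minus 1-hour gap → hour 20). That means finishing by hour 20, i.e. starting by 20 − 1 = hour 19.
Chilling must finish in time for conditioning (must start by hour 19, minus 2-hour gap → hour 17); packaging (must start by hour 21). The tightest is hour 17, so chilling must start by 17 − 6 = hour 11.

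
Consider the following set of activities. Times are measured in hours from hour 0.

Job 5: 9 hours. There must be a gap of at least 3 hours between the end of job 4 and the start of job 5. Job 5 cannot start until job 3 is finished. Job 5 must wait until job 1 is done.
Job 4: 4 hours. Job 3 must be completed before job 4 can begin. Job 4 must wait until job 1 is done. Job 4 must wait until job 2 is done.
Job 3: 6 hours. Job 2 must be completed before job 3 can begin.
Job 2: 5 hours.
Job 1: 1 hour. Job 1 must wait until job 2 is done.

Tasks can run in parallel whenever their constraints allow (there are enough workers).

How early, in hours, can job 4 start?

11

Nothing blocks job 2, so it runs from hour 0 to hour 5.
Job 3 waits on job 2 (finishes hour 5), so it starts at hour 5 and finishes at 5 + 6 = hour 11.
After job 2 (finishes hour 5), job 1 can start at hour 5 and finishes at hour 6.
Job 4 waits on job 3 (finishes hour 11); job 1 (finishes hour 6); job 2 (finishes hour 5). The latest of these is hour 11, which is the earliest job 4 can start.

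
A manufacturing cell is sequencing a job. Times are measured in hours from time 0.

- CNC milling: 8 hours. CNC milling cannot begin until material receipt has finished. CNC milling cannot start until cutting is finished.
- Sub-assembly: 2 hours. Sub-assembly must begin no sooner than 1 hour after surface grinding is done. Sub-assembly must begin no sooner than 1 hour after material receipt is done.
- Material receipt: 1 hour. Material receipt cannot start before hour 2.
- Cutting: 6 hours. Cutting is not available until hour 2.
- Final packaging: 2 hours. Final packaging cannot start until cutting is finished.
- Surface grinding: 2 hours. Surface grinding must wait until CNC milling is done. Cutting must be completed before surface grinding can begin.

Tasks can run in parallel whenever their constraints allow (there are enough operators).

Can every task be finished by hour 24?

Yes

Cutting waits on its own release at hour 2, so it starts at hour 2 and finishes at 2 + 6 = hour 8.
Final packaging cannot begin until cutting (finishes hour 8). It runs from hour 8 to 8 + 2 = hour 10.
Material receipt waits on its own release at hour 2, so it starts at hour 2 and finishes at 2 + 1 = hour 3.
CNC milling needs all of material receipt (finishes hour 3); cutting (finishes hour 8). That puts its earliest start at hour 8; it finishes at 8 + 8 = hour 16.
Surface grinding cannot start until CNC milling (finishes hour 16); cutting (finishes hour 8). The controlling bound is hour 16, so surface grinding finishes at 16 + 2 = hour 18.
Sub-assembly has to wait for surface grinding (finishes hour 18, plus 1-hour gap → hour 19); material receipt (finishes hour 3, plus 1-hour gap → hour 4). The latest of these is hour 19, so sub-assembly runs hour 19 to 19 + 2 = hour 21.
Every task is finished by hour 21, which is no later than the deadline of 24, so the schedule is feasible.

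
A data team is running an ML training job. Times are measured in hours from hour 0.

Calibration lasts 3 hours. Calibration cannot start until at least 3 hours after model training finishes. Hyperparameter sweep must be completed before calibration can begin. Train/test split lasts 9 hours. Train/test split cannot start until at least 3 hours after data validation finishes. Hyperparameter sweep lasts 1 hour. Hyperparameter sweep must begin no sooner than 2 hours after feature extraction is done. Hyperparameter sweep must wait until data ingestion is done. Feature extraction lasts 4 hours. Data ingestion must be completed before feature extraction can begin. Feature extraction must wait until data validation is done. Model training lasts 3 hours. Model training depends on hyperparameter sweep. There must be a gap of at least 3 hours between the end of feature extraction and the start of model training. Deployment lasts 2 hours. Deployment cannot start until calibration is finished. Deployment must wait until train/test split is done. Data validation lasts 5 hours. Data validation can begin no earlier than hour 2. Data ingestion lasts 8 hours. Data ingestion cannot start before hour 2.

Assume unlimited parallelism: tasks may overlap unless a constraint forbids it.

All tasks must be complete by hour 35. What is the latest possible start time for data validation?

Deployment must finish by hour 35; it takes 2 hours, so it must start by 35 − 2 = hour 33.
Calibration feeds into deployment (must start by hour 33); so calibration must finish by hour 33 and therefore start by hour 30.
Model training has to be done before calibration (must start by hour 30, minus 3-hour gap → hour 27). That means finishing by hour 27, i.e. starting by 27 − 3 = hour 24.
Hyperparameter sweep has several dependents: model training (must start by hour 24); calibration (must start by hour 30). The earliest of those limits is hour 24, so hyperparameter sweep must start by 24 − 1 = hour 23.
For feature extraction: hyperparameter sweep (must start by hour 23, minus 2-hour gap → hour 21); model training (must start by hour 24, minus 3-hour gap → hour 21). The most restrictive is hour 21; with a 4-hour duration, feature extraction must start by hour 17.
Train/test split must finish before deployment (must start by hour 33). With a 9-hour duration, train/test split must start by 33 − 9 = hour 24.
Data validation feeds feature extraction (must start by hour 17); train/test split (must start by hour 24, minus 3-hour gap → hour 21). Taking the minimum, data validation must finish by hour 17 and start by 17 − 5 = hour 12.

12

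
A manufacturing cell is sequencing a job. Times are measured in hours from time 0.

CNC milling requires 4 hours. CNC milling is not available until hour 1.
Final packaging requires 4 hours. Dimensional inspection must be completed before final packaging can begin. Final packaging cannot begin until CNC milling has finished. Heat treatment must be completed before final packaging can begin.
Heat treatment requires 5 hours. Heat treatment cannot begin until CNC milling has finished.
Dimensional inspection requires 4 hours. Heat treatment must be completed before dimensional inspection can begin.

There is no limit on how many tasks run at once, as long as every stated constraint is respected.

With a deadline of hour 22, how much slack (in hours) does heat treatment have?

CNC milling waits on its own release at hour 1, so it starts at hour 1 and finishes at 1 + 4 = hour 5.
Heat treatment waits on CNC milling (finishes hour 5), so it starts at hour 5 and finishes at 5 + 5 = hour 10.

Working backward from the deadline:
Nothing follows final packaging; the deadline of hour 22 is its only limit. It must start by 22 − 4 = hour 18.
Dimensional inspection must finish before final packaging (must start by hour 18). With a 4-hour duration, dimensional inspection must start by 18 − 4 = hour 14.
Heat treatment must finish in time for dimensional inspection (must start by hour 14); final packaging (must start by hour 18). The tightest is hour 14, so heat treatment must start by 14 − 5 = hour 9.
So heat treatment can start as early as hour 5 and as late as hour 9, giving 9 − 5 = 4 hours of slack.

4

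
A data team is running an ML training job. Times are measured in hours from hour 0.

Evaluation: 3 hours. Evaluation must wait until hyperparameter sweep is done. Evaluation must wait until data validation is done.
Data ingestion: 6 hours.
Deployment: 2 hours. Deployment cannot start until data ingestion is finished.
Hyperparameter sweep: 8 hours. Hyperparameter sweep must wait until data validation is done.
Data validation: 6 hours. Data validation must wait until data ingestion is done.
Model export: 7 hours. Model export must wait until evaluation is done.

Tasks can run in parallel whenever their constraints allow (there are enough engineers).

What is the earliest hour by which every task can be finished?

30

Data ingestion has no prerequisites, so it starts at hour 0 and finishes at hour 6.
Deployment cannot begin until data ingestion (finishes hour 6). It runs from hour 6 to 6 + 2 = hour 8.
After data ingestion (finishes hour 6), data validation can start at hour 6 and finishes at hour 12.
Hyperparameter sweep cannot begin until data validation (finishes hour 12). It runs from hour 12 to 12 + 8 = hour 20.
Evaluation has to wait for hyperparameter sweep (finishes hour 20); data validation (finishes hour 12). The latest of these is hour 20, so evaluation runs hour 20 to 20 + 3 = hour 23.
Model export waits on evaluation (finishes hour 23), so it starts at hour 23 and finishes at 23 + 7 = hour 30.
All tasks are finished once the last one completes. Finish times: Data ingestion at 6, Data validation at 12, Hyperparameter sweep at 20, Evaluation at 23, Model export at 30, Deployment at 8. The latest is hour 30.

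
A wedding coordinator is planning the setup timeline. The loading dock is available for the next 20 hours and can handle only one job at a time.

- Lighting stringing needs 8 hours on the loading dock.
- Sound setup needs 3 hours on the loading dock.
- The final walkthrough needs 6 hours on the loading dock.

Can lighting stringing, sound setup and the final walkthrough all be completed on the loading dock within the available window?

Yes

Running back to back, the jobs need 8 + 3 + 6 = 17 hours on the loading dock.
Since 17 ≤ 20, they fit within the window.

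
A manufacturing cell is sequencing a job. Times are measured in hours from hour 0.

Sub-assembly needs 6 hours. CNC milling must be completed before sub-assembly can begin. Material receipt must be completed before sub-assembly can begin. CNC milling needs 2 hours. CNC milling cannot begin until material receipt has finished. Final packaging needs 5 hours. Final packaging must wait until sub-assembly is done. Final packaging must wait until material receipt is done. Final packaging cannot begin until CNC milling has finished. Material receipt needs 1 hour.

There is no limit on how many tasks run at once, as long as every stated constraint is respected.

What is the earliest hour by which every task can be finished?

14

Material receipt has no prerequisites, so it starts at hour 0 and finishes at hour 1.
CNC milling waits on material receipt (finishes hour 1), so it starts at hour 1 and finishes at 1 + 2 = hour 3.
Sub-assembly has to wait for CNC milling (finishes hour 3); material receipt (finishes hour 1). The latest of these is hour 3, so sub-assembly runs hour 3 to 3 + 6 = hour 9.
Final packaging needs all of sub-assembly (finishes hour 9); material receipt (finishes hour 1); CNC milling (finishes hour 3). That puts its earliest start at hour 9; it finishes at 9 + 5 = hour 14.
All tasks are finished once the last one completes. Finish times: Material receipt at 1, CNC milling at 3, Sub-assembly at 9, Final packaging at 14. The latest is hour 14.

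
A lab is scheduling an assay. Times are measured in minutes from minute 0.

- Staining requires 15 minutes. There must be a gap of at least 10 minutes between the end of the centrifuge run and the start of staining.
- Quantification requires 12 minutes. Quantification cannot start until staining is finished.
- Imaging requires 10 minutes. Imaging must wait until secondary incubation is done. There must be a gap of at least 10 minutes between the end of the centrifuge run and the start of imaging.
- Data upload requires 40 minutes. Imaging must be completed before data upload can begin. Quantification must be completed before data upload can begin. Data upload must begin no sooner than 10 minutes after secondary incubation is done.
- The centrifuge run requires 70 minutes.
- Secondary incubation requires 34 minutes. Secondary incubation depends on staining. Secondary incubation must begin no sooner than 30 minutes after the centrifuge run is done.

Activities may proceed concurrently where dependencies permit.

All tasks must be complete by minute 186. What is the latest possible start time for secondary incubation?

102

Data upload has no dependents, so it just needs to finish by minute 186. Starting by 186 − 40 = minute 146 achieves that.
Imaging has to be done before data upload (must start by minute 146). That means finishing by minute 146, i.e. starting by 146 − 10 = minute 136.
Secondary incubation has several dependents: imaging (must start by minute 136); data upload (must start by minute 146, minus 10-minute gap → minute 136). The earliest of those limits is minute 136, so secondary incubation must start by 136 − 34 = minute 102.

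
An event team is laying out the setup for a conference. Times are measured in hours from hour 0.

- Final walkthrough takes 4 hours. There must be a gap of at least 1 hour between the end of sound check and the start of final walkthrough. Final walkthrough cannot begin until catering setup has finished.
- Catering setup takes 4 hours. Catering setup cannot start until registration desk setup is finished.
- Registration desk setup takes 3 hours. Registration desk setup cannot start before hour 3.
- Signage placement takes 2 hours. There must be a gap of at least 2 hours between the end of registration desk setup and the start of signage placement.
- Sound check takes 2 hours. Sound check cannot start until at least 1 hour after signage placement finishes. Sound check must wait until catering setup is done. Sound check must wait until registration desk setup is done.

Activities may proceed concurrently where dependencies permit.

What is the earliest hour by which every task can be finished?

Registration desk setup waits on its own release at hour 3, so it starts at hour 3 and finishes at 3 + 3 = hour 6.
Catering setup cannot begin until registration desk setup (finishes hour 6). It runs from hour 6 to 6 + 4 = hour 10.
Signage placement waits on registration desk setup (finishes hour 6, plus 2-hour gap → hour 8), so it starts at hour 8 and finishes at 8 + 2 = hour 10.
Sound check cannot start until signage placement (finishes hour 10, plus 1-hour gap → hour 11); catering setup (finishes hour 10); registration desk setup (finishes hour 6). The controlling bound is hour 11, so sound check finishes at 11 + 2 = hour 13.
Final walkthrough has to wait for sound check (finishes hour 13, plus 1-hour gap → hour 14); catering setup (finishes hour 10). The latest of these is hour 14, so final walkthrough runs hour 14 to 14 + 4 = hour 18.
All tasks are finished once the last one completes. Finish times: Registration desk setup at 6, Signage placement at 10, Catering setup at 10, Sound check at 13, Final walkthrough at 18. The latest is hour 18.

18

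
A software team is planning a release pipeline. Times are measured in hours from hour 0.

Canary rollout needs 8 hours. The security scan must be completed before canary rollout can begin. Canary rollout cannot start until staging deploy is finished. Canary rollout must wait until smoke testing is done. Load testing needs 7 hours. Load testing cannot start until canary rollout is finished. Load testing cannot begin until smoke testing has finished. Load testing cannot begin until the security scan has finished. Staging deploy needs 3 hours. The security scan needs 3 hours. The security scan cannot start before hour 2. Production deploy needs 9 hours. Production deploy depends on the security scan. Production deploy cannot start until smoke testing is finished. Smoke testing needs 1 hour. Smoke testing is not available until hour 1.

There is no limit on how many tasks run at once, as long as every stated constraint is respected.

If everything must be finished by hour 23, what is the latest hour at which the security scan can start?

5

Load testing has no dependents, so it just needs to finish by hour 23. Starting by 23 − 7 = hour 16 achieves that.
Canary rollout feeds into load testing (must start by hour 16); so canary rollout must finish by hour 16 and therefore start by hour 8.
Nothing follows production deploy; the deadline of hour 23 is its only limit. It must start by 23 − 9 = hour 14.
The security scan must finish in time for canary rollout (must start by hour 8); load testing (must start by hour 16); production deploy (must start by hour 14). The tightest is hour 8, so the security scan must start by 8 − 3 = hour 5.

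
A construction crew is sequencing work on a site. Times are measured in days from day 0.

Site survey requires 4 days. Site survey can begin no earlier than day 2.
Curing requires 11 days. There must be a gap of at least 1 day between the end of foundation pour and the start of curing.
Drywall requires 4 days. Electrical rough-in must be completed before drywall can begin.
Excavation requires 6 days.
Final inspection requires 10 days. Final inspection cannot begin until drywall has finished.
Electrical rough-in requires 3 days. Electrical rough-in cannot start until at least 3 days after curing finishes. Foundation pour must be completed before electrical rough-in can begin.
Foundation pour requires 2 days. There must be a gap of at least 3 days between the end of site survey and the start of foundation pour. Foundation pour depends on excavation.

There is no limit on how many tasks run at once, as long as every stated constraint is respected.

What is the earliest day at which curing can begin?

Nothing blocks excavation, so it runs from day 0 to day 6.
Site survey cannot begin until its own release at day 2. It runs from day 2 to 2 + 4 = day 6.
For foundation pour: site survey (finishes day 6, plus 3-day gap → day 9); excavation (finishes day 6). Taking the maximum gives a start of day 9, and it finishes at 9 + 2 = day 11.
Curing waits on foundation pour (finishes day 11, plus 1-day gap → day 12), so the earliest it can start is day 12.

12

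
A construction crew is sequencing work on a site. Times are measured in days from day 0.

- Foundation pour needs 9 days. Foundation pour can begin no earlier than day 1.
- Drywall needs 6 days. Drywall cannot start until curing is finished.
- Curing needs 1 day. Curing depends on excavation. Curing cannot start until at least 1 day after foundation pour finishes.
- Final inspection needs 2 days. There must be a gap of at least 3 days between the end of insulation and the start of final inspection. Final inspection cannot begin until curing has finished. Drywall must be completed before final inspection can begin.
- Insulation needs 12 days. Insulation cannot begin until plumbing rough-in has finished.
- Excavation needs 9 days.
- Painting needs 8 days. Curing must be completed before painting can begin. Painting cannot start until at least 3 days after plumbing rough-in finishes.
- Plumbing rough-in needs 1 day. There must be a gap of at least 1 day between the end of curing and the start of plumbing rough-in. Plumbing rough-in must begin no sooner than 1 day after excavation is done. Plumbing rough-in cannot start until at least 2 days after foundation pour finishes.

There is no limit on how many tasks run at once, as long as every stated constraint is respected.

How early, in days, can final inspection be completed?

After its own release at day 1, foundation pour can start at day 1 and finishes at day 10.
Nothing blocks excavation, so it runs from day 0 to day 9.
Curing cannot start until excavation (finishes day 9); foundation pour (finishes day 10, plus 1-day gap → day 11). The controlling bound is day 11, so curing finishes at 11 + 1 = day 12.
Drywall cannot begin until curing (finishes day 12). It runs from day 12 to 12 + 6 = day 18.
Plumbing rough-in has to wait for curing (finishes day 12, plus 1-day gap → day 13); excavation (finishes day 9, plus 1-day gap → day 10); foundation pour (finishes day 10, plus 2-day gap → day 12). The latest of these is day 13, so plumbing rough-in runs day 13 to 13 + 1 = day 14.
Insulation waits on plumbing rough-in (finishes day 14), so it starts at day 14 and finishes at 14 + 12 = day 26.
Final inspection has to wait for insulation (finishes day 26, plus 3-day gap → day 29); curing (finishes day 12); drywall (finishes day 18). The latest of these is day 29, so final inspection runs day 29 to 29 + 2 = day 31.

31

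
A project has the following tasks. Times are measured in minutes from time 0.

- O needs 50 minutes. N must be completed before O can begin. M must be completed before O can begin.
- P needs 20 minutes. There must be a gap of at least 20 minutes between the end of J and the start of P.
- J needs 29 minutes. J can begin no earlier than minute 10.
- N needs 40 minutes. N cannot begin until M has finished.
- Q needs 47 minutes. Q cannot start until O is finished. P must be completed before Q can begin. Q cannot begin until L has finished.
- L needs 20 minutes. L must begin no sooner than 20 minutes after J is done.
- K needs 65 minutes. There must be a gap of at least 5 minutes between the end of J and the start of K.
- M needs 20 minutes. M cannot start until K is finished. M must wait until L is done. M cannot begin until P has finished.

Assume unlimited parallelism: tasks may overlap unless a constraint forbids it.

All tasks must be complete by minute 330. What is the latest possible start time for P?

153

Q must finish by minute 330; it takes 47 minutes, so it must start by 330 − 47 = minute 283.
O has to be done before Q (must start by minute 283). That means finishing by minute 283, i.e. starting by 283 − 50 = minute 233.
Since O (must start by minute 233) depends on it, N must finish by minute 233. Backing off its 40-minute duration gives a latest start of minute 193.
M must finish in time for N (must start by minute 193); O (must start by minute 233). The tightest is minute 193, so M must start by 193 − 20 = minute 173.
For P: M (must start by minute 173); Q (must start by minute 283). The most restrictive is minute 173; with a 20-minute duration, P must start by minute 153.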